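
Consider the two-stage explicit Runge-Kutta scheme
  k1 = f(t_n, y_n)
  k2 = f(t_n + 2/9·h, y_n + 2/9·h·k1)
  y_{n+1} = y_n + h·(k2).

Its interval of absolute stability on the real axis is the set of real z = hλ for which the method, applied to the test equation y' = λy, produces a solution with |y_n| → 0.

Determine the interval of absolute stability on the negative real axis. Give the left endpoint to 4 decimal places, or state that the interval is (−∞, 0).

Set f=λy, z=hλ:
  k1=λy_n ⇒ h·k1=z·y_n;  k2=λ(1+2/9z)y_n ⇒ h·k2=z(1+2/9z)y_n
  y_{n+1}/y_n = 1 + z(1+2/9z) = 1 + z + 2/9z²
  Hence R(z) = 1 + z + 2/9z².

Need |R(x)|<1, x<0.
x=-1.65: |R|=0.0450
R=1: x+2/9x²=0 ⇒ x=−9/2=-4.5000; min R=1−1/(4·2/9)=-0.1250>−1
Confirm numerically:
  x=-3.039: |R|=0.01334 <1
  x=-2.813: |R|=0.05456 <1
  x=-2.153: |R|=0.12291 <1
  x=-4.936: |R|=1.47824 >1
  x=-4.862: |R|=1.39112 >1
  x=-4.777: |R|=1.29405 >1
Interval (-4.5000, 0).

z∈(-4.5000,0).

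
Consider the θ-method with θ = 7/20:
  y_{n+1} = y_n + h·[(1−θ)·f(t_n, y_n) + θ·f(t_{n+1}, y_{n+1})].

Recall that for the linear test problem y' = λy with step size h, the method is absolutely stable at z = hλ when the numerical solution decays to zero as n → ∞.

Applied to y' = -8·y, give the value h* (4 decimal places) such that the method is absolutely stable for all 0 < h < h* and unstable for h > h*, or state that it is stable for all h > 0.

Test eqn y'=λy, z=hλ:
  y_{n+1} = y_n + z·[13/20·y_n + 7/20·y_{n+1}] ⇒ (1 − 7/20z)y_{n+1} = (1 + 13/20z)y_n
  Hence R(z) = (1 + 13/20z)/(1 − 7/20z).

Find x<0 with |R(x)|<1.
x=-1.77: |R|=0.0929
R=−1: 1+13/20x = −1+7/20x ⇒ -3/10x=2 ⇒ x=2/(-3/10)=-6.6667
Confirm numerically:
  x=-6.176: |R|=0.95344 <1
  x=-4.657: |R|=0.77076 <1
  x=-4.550: |R|=0.75506 <1
  x=-4.323: |R|=0.72022 <1
  x=-7.078: |R|=1.03549 >1
  x=-6.839: |R|=1.01523 >1
  x=-6.705: |R|=1.00344 >1
Stable set (-6.6667, 0).

(-6.6667,0); λ=-8 ⇒ h* = (20/3)/8 = 0.8333.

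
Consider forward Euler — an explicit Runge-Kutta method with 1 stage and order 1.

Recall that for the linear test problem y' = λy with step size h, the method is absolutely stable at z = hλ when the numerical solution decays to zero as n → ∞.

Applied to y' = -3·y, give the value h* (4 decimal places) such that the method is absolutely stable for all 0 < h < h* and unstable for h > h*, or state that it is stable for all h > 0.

(-2.0000,0); λ=-3 ⇒ h* = 0.6667.

Set f=λy, z=hλ:
  order 1, 1-stage ⇒ R(z)=1+z
  (e.g. R(-0.85)=0.15000, |R|=0.15000)

Need |R(x)|<1, x<0.
x=-0.85: |R|=0.1500
|R(-1.88)|=0.8800 |R(-1.69)|=0.6900 |R(-0.87)|=0.1300
Bisect:
  x_lo=-2.6054 |R|=1.6054  x_hi=-0.3614 |R|=0.6386
  mid=-1.48341 |R|=0.48341 →hi
  mid=-2.04443 |R|=1.04443 →lo
  mid=-1.76392 |R|=0.76392 →hi
  mid=-1.90417 |R|=0.90417 →hi
  mid=-1.97430 |R|=0.97430 →hi
  mid=-2.00936 |R|=1.00936 →lo
  mid=-1.99183 |R|=0.99183 →hi
  mid=-2.00060 |R|=1.00060 →lo
  mid=-1.99622 |R|=0.99622 →hi
  ...
  [-2.00005,-1.99991] ⇒ x*=-2.0000
So |R|<1 on (-2.0000, 0).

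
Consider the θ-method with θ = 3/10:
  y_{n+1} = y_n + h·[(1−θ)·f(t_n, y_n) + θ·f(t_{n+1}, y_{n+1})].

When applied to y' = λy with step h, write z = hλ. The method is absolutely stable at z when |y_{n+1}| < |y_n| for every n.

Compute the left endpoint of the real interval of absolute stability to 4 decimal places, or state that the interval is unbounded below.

left endpoint -5.0000.

On y'=λy, z=hλ:
  y_{n+1} = y_n + z·[7/10·y_n + 3/10·y_{n+1}] ⇒ (1 − 3/10z)y_{n+1} = (1 + 7/10z)y_n
  Hence R(z) = (1 + 7/10z)/(1 − 3/10z).

Boundary: |R(x)|=1, x<0.
x=-0.71: |R|=0.4147
R=−1: 1+7/10x = −1+3/10x ⇒ -2/5x=2 ⇒ x=2/(-2/5)=-5.0000
Confirm numerically:
  x=-4.540: |R|=0.92210 <1
  x=-3.418: |R|=0.68757 <1
  x=-3.175: |R|=0.62612 <1
  x=-5.436: |R|=1.06629 >1
  x=-5.314: |R|=1.04842 >1
So |R|<1 on (-5.0000, 0).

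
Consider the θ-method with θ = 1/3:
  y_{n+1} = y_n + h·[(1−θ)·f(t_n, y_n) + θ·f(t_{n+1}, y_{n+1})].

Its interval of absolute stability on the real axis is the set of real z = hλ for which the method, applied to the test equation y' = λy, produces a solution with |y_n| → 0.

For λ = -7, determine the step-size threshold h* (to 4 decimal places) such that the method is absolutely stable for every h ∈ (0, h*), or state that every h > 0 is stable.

(-6.0000,0); λ=-7 ⇒ h* = (6)/7 = 0.8571.

Set f=λy, z=hλ:
  y_{n+1} = y_n + z·[2/3·y_n + 1/3·y_{n+1}] ⇒ (1 − 1/3z)y_{n+1} = (1 + 2/3z)y_n
  ⇒ R(z) = (1 + 2/3z)/(1 − 1/3z).

Solve |R(x)|<1 on ℝ⁻.
x=-1.07: |R|=0.2113
R=−1: 1+2/3x = −1+1/3x ⇒ -1/3x=2 ⇒ x=2/(-1/3)=-6.0000
Confirm numerically:
  x=-5.837: |R|=0.98155 <1
  x=-4.020: |R|=0.71795 <1
  x=-2.452: |R|=0.34923 <1
  x=-6.505: |R|=1.05313 >1
  x=-6.314: |R|=1.03371 >1
  x=-6.232: |R|=1.02513 >1
So |R|<1 on (-6.0000, 0).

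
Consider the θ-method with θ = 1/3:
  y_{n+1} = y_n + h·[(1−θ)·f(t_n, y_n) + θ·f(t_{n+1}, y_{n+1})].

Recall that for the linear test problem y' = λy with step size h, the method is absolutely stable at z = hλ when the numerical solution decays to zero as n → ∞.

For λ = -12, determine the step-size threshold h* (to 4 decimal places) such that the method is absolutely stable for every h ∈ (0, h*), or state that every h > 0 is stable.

On y'=λy, z=hλ:
  y_{n+1} = y_n + z·[2/3·y_n + 1/3·y_{n+1}] ⇒ (1 − 1/3z)y_{n+1} = (1 + 2/3z)y_n
  ⇒ R(z) = (1 + 2/3z)/(1 − 1/3z).

Boundary: |R(x)|=1, x<0.
x=-0.69: |R|=0.4390
R=−1: 1+2/3x = −1+1/3x ⇒ -1/3x=2 ⇒ x=2/(-1/3)=-6.0000
Confirm numerically:
  x=-3.298: |R|=0.57097 <1
  x=-3.020: |R|=0.50498 <1
  x=-2.599: |R|=0.39257 <1
  x=-6.537: |R|=1.05631 >1
  x=-6.064: |R|=1.00706 >1
  x=-6.058: |R|=1.00640 >1
So |R|<1 on (-6.0000, 0).

(-6.0000,0); λ=-12 ⇒ h* = (6)/12 = 0.5000.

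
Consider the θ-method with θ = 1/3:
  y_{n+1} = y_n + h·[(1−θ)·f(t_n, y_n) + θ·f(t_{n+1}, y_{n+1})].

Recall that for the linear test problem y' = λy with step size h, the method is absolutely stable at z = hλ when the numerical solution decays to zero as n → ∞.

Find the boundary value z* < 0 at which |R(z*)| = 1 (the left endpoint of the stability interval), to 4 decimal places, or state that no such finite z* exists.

z* = -6.0000.

With y'=λy (z=hλ):
  y_{n+1} = y_n + z·[2/3·y_n + 1/3·y_{n+1}] ⇒ (1 − 1/3z)y_{n+1} = (1 + 2/3z)y_n
  so R(z) = (1 + 2/3z)/(1 − 1/3z).

Solve |R(x)|<1 on ℝ⁻.
x=-1.37: |R|=0.0595
R=−1: 1+2/3x = −1+1/3x ⇒ -1/3x=2 ⇒ x=2/(-1/3)=-6.0000
Confirm numerically:
  x=-5.390: |R|=0.92729 <1
  x=-4.925: |R|=0.86435 <1
  x=-4.433: |R|=0.78918 <1
  x=-6.522: |R|=1.05482 >1
  x=-6.466: |R|=1.04923 >1
  x=-6.324: |R|=1.03475 >1
So |R|<1 on (-6.0000, 0).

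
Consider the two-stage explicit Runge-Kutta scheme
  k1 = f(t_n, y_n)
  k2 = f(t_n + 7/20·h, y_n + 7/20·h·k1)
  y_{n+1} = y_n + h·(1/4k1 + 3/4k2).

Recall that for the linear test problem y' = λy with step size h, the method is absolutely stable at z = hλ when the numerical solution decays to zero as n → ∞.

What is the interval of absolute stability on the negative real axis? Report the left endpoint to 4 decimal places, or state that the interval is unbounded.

With y'=λy (z=hλ):
  k1=λy_n ⇒ h·k1=z·y_n;  k2=λ(1+7/20z)y_n ⇒ h·k2=z(1+7/20z)y_n
  y_{n+1}/y_n = 1 + 1/4z + 3/4z(1+7/20z) = 1 + z + 21/80z²
  so R(z) = 1 + z + 21/80z².

Need |R(x)|<1, x<0.
x=-1.72: |R|=0.0566
R=1: x+21/80x²=0 ⇒ x=−80/21=-3.8095; min R=1−1/(4·21/80)=0.0476>−1
Confirm numerically:
  x=-3.687: |R|=0.88142 <1
  x=-2.756: |R|=0.23783 <1
  x=-1.850: |R|=0.04841 <1
  x=-4.317: |R|=1.57508 >1
  x=-4.251: |R|=1.49264 >1
Stable set (-3.8095, 0).

z∈(-3.8095,0).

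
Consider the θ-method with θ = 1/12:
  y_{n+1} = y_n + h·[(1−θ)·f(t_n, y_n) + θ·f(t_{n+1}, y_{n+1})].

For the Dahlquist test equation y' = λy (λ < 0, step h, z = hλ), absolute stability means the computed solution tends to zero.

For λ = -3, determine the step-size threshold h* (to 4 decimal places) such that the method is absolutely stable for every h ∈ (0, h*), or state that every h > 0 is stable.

(-2.4000,0); λ=-3 ⇒ h* = (12/5)/3 = 0.8000.

With y'=λy (z=hλ):
  y_{n+1} = y_n + z·[11/12·y_n + 1/12·y_{n+1}] ⇒ (1 − 1/12z)y_{n+1} = (1 + 11/12z)y_n
  R(z) = (1 + 11/12z)/(1 − 1/12z).

Need |R(x)|<1, x<0.
x=-1.23: |R|=0.1156
R=−1: 1+11/12x = −1+1/12x ⇒ -5/6x=2 ⇒ x=2/(-5/6)=-2.4000
Confirm numerically:
  x=-2.090: |R|=0.77999 <1
  x=-1.978: |R|=0.69810 <1
  x=-1.451: |R|=0.29448 <1
  x=-2.967: |R|=1.37883 >1
  x=-2.743: |R|=1.23265 >1
So |R|<1 on (-2.4000, 0).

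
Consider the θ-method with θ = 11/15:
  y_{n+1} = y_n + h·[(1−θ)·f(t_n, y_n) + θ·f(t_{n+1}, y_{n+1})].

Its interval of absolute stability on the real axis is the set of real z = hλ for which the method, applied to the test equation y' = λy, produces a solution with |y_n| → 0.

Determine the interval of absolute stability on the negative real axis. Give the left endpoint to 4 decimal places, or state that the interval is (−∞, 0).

On y'=λy, z=hλ:
  y_{n+1} = y_n + z·[4/15·y_n + 11/15·y_{n+1}] ⇒ (1 − 11/15z)y_{n+1} = (1 + 4/15z)y_n
  Hence R(z) = (1 + 4/15z)/(1 − 11/15z).

Need |R(x)|<1, x<0.
x=-1.52: |R|=0.2812
x=-2: |R|=0.1892
x=-10: |R|=0.2000
x=-100: |R|=0.3453
θ=11/15≥1/2 ⇒ |1+4/15x|<|1−11/15x| ∀x<0 ⇒ stable on all of ℝ⁻.

interval (−∞, 0).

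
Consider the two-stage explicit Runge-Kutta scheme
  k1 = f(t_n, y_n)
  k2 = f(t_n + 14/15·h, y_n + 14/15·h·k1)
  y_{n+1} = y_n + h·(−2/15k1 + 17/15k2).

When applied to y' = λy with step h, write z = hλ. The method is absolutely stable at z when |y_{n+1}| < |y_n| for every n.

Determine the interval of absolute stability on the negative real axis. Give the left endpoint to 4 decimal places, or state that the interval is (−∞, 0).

Test eqn y'=λy, z=hλ:
  k1=λy_n ⇒ h·k1=z·y_n;  k2=λ(1+14/15z)y_n ⇒ h·k2=z(1+14/15z)y_n
  y_{n+1}/y_n = 1 − 2/15z + 17/15z(1+14/15z) = 1 + z + 238/225z²
  Hence R(z) = 1 + z + 238/225z².

Solve |R(x)|<1 on ℝ⁻.
x=-0.85: |R|=0.9142
R=1: x+238/225x²=0 ⇒ x=−225/238=-0.9454; min R=1−1/(4·238/225)=0.7637>−1
Confirm numerically:
  x=-0.864: |R|=0.92563 <1
  x=-0.833: |R|=0.90098 <1
  x=-0.494: |R|=0.76414 <1
  x=-0.400: |R|=0.76924 <1
  x=-1.507: |R|=1.89527 >1
  x=-1.466: |R|=1.80733 >1
  x=-1.311: |R|=1.50702 >1
So |R|<1 on (-0.9454, 0).

(-0.9454, 0).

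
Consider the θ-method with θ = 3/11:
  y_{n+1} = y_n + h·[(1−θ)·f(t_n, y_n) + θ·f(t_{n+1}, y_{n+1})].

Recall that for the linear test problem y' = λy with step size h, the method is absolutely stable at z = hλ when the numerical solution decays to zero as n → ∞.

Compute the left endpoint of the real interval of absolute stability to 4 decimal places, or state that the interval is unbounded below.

Set f=λy, z=hλ:
  y_{n+1} = y_n + z·[8/11·y_n + 3/11·y_{n+1}] ⇒ (1 − 3/11z)y_{n+1} = (1 + 8/11z)y_n
  so R(z) = (1 + 8/11z)/(1 − 3/11z).

Solve |R(x)|<1 on ℝ⁻.
x=-0.84: |R|=0.3166
R=−1: 1+8/11x = −1+3/11x ⇒ -5/11x=2 ⇒ x=2/(-5/11)=-4.4000
Confirm numerically:
  x=-4.330: |R|=0.98541 <1
  x=-3.220: |R|=0.71442 <1
  x=-2.518: |R|=0.49283 <1
  x=-4.881: |R|=1.09379 >1
  x=-4.717: |R|=1.06302 >1
Stable set (-4.4000, 0).

z* = -4.4000.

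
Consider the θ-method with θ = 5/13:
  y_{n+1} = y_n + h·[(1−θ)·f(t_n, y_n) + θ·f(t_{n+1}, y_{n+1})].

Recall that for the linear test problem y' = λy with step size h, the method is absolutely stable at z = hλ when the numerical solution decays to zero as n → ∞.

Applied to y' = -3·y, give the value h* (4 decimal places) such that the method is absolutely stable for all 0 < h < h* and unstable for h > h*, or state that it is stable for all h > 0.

(-8.6667,0); λ=-3 ⇒ h* = (26/3)/3 = 2.8889.

Set f=λy, z=hλ:
  y_{n+1} = y_n + z·[8/13·y_n + 5/13·y_{n+1}] ⇒ (1 − 5/13z)y_{n+1} = (1 + 8/13z)y_n
  R(z) = (1 + 8/13z)/(1 − 5/13z).

Need |R(x)|<1, x<0.
x=-1.7: |R|=0.0279
R=−1: 1+8/13x = −1+5/13x ⇒ -3/13x=2 ⇒ x=2/(-3/13)=-8.6667
Confirm numerically:
  x=-7.820: |R|=0.95125 <1
  x=-6.902: |R|=0.88857 <1
  x=-6.159: |R|=0.82822 <1
  x=-9.026: |R|=1.01854 >1
  x=-8.910: |R|=1.01268 >1
Interval (-8.6667, 0).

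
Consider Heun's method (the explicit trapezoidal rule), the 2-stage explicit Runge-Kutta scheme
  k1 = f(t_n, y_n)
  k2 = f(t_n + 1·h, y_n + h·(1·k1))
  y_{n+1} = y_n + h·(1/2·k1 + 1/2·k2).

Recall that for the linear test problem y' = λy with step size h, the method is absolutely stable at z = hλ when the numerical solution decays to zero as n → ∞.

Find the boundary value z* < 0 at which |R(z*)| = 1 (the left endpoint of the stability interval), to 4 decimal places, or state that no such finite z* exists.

With y'=λy (z=hλ):
  order 2, 2-stage ⇒ R(z)=1+z+z^2/2
  (e.g. R(-1.08)=0.50320, |R|=0.50320)

Find x<0 with |R(x)|<1.
x=-1.08: |R|=0.5032
|R(-2.26)|=1.2938 |R(-1.11)|=0.5060 |R(-1.02)|=0.5002
Bisect:
  x_lo=-2.6181 |R|=1.8091  x_hi=-0.0677 |R|=0.9346
  mid=-1.34288 |R|=0.55878 →hi
  mid=-1.98049 |R|=0.98068 →hi
  mid=-2.29930 |R|=1.34409 →lo
  mid=-2.13990 |R|=1.14968 →lo
  mid=-2.06019 |R|=1.06201 →lo
  mid=-2.02034 |R|=1.02055 →lo
  mid=-2.00042 |R|=1.00042 →lo
  ...
  [-2.00011,-1.99995] ⇒ x*=-2.0000
Interval (-2.0000, 0).

z* = -2.0000.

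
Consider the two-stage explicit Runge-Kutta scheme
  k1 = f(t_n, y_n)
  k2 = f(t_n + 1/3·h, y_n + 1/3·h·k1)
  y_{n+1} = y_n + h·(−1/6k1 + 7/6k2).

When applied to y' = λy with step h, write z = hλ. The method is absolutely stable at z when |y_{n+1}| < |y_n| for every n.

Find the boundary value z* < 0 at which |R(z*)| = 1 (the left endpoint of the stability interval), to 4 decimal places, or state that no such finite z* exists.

left endpoint -2.5714.

On y'=λy, z=hλ:
  k1=λy_n ⇒ h·k1=z·y_n;  k2=λ(1+1/3z)y_n ⇒ h·k2=z(1+1/3z)y_n
  y_{n+1}/y_n = 1 − 1/6z + 7/6z(1+1/3z) = 1 + z + 7/18z²
  ⇒ R(z) = 1 + z + 7/18z².

Boundary: |R(x)|=1, x<0.
x=-0.74: |R|=0.4730
R=1: x+7/18x²=0 ⇒ x=−18/7=-2.5714; min R=1−1/(4·7/18)=0.3571>−1
Confirm numerically:
  x=-2.451: |R|=0.88521 <1
  x=-1.789: |R|=0.45565 <1
  x=-1.341: |R|=0.35833 <1
  x=-2.835: |R|=1.29059 >1
  x=-2.769: |R|=1.21275 >1
So |R|<1 on (-2.5714, 0).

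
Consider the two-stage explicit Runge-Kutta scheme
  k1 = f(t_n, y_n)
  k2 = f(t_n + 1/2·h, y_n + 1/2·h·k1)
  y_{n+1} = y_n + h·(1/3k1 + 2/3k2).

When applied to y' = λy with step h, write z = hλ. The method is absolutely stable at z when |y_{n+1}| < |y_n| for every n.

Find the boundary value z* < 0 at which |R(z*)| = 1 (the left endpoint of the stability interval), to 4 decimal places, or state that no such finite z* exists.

left endpoint -3.0000.

With y'=λy (z=hλ):
  k1=λy_n ⇒ h·k1=z·y_n;  k2=λ(1+1/2z)y_n ⇒ h·k2=z(1+1/2z)y_n
  y_{n+1}/y_n = 1 + 1/3z + 2/3z(1+1/2z) = 1 + z + 1/3z²
  so R(z) = 1 + z + 1/3z².

Solve |R(x)|<1 on ℝ⁻.
x=-0.89: |R|=0.3740
R=1: x+1/3x²=0 ⇒ x=−3=-3.0000; min R=1−1/(4·1/3)=0.2500>−1
Confirm numerically:
  x=-2.961: |R|=0.96151 <1
  x=-2.881: |R|=0.88572 <1
  x=-2.709: |R|=0.73723 <1
  x=-3.429: |R|=1.49035 >1
  x=-3.419: |R|=1.47752 >1
  x=-3.022: |R|=1.02216 >1
Interval (-3.0000, 0).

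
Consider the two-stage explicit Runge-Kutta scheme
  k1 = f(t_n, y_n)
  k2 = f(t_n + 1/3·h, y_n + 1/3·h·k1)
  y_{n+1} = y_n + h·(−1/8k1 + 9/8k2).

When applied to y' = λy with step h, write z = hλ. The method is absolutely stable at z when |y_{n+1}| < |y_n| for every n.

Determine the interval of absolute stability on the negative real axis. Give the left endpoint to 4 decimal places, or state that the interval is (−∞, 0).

With y'=λy (z=hλ):
  k1=λy_n ⇒ h·k1=z·y_n;  k2=λ(1+1/3z)y_n ⇒ h·k2=z(1+1/3z)y_n
  y_{n+1}/y_n = 1 − 1/8z + 9/8z(1+1/3z) = 1 + z + 3/8z²
  ⇒ R(z) = 1 + z + 3/8z².

Solve |R(x)|<1 on ℝ⁻.
x=-0.69: |R|=0.4885
R=1: x+3/8x²=0 ⇒ x=−8/3=-2.6667; min R=1−1/(4·3/8)=0.3333>−1
Confirm numerically:
  x=-2.562: |R|=0.89944 <1
  x=-2.448: |R|=0.79926 <1
  x=-1.848: |R|=0.43266 <1
  x=-3.205: |R|=1.64701 >1
  x=-3.053: |R|=1.44230 >1
Stable set (-2.6667, 0).

z∈(-2.6667,0).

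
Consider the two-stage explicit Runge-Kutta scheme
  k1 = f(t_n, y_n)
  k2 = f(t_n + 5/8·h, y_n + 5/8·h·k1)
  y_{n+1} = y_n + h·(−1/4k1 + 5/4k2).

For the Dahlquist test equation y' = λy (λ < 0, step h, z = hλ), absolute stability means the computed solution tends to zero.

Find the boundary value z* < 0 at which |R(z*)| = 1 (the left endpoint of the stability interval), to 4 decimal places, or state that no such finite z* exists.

z* = -1.2800.

On y'=λy, z=hλ:
  k1=λy_n ⇒ h·k1=z·y_n;  k2=λ(1+5/8z)y_n ⇒ h·k2=z(1+5/8z)y_n
  y_{n+1}/y_n = 1 − 1/4z + 5/4z(1+5/8z) = 1 + z + 25/32z²
  R(z) = 1 + z + 25/32z².

Need |R(x)|<1, x<0.
x=-0.84: |R|=0.7112
R=1: x+25/32x²=0 ⇒ x=−32/25=-1.2800; min R=1−1/(4·25/32)=0.6800>−1
Confirm numerically:
  x=-1.148: |R|=0.88161 <1
  x=-0.875: |R|=0.72314 <1
  x=-0.731: |R|=0.68647 <1
  x=-0.632: |R|=0.68005 <1
  x=-1.512: |R|=1.27405 >1
  x=-1.346: |R|=1.06940 >1
Interval (-1.2800, 0).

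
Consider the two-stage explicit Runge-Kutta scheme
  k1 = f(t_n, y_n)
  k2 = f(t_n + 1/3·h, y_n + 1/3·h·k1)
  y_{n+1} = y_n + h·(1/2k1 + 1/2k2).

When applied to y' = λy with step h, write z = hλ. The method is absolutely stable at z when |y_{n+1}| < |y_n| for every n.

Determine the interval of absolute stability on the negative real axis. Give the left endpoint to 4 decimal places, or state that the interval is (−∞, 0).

(-6.0000, 0).

Set f=λy, z=hλ:
  k1=λy_n ⇒ h·k1=z·y_n;  k2=λ(1+1/3z)y_n ⇒ h·k2=z(1+1/3z)y_n
  y_{n+1}/y_n = 1 + 1/2z + 1/2z(1+1/3z) = 1 + z + 1/6z²
  Hence R(z) = 1 + z + 1/6z².

Solve |R(x)|<1 on ℝ⁻.
x=-0.46: |R|=0.5753
R=1: x+1/6x²=0 ⇒ x=−6=-6.0000; min R=1−1/(4·1/6)=-0.5000>−1
Confirm numerically:
  x=-4.048: |R|=0.31695 <1
  x=-3.373: |R|=0.47681 <1
  x=-2.765: |R|=0.49080 <1
  x=-6.340: |R|=1.35927 >1
  x=-6.184: |R|=1.18964 >1
Interval (-6.0000, 0).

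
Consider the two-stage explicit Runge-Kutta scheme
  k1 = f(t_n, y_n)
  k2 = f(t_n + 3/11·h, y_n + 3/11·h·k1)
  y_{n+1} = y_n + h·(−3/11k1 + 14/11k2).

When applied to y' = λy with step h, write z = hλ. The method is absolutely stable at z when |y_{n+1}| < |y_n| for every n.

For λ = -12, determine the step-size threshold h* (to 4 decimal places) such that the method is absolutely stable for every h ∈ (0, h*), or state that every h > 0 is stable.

Set f=λy, z=hλ:
  k1=λy_n ⇒ h·k1=z·y_n;  k2=λ(1+3/11z)y_n ⇒ h·k2=z(1+3/11z)y_n
  y_{n+1}/y_n = 1 − 3/11z + 14/11z(1+3/11z) = 1 + z + 42/121z²
  R(z) = 1 + z + 42/121z².

Solve |R(x)|<1 on ℝ⁻.
x=-1.06: |R|=0.3300
R=1: x+42/121x²=0 ⇒ x=−121/42=-2.8810; min R=1−1/(4·42/121)=0.2798>−1
Confirm numerically:
  x=-2.501: |R|=0.67016 <1
  x=-2.483: |R|=0.65702 <1
  x=-1.511: |R|=0.28149 <1
  x=-3.300: |R|=1.48000 >1
  x=-3.076: |R|=1.20825 >1
  x=-3.057: |R|=1.18681 >1
Interval (-2.8810, 0).

(-2.8810,0); λ=-12 ⇒ h* = (121/42)/12 = 0.2401.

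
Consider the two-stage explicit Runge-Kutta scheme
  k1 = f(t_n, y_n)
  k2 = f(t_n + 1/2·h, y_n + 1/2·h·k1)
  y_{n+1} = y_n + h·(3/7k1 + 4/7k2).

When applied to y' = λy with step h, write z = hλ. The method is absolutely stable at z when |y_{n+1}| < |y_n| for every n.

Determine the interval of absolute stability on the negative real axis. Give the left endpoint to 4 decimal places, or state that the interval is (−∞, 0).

(-3.5000, 0).

Set f=λy, z=hλ:
  k1=λy_n ⇒ h·k1=z·y_n;  k2=λ(1+1/2z)y_n ⇒ h·k2=z(1+1/2z)y_n
  y_{n+1}/y_n = 1 + 3/7z + 4/7z(1+1/2z) = 1 + z + 2/7z²
  so R(z) = 1 + z + 2/7z².

Boundary: |R(x)|=1, x<0.
x=-0.71: |R|=0.4340
R=1: x+2/7x²=0 ⇒ x=−7/2=-3.5000; min R=1−1/(4·2/7)=0.1250>−1
Confirm numerically:
  x=-2.802: |R|=0.44120 <1
  x=-2.666: |R|=0.36473 <1
  x=-1.711: |R|=0.12543 <1
  x=-4.013: |R|=1.58819 >1
  x=-3.595: |R|=1.09758 >1
Interval (-3.5000, 0).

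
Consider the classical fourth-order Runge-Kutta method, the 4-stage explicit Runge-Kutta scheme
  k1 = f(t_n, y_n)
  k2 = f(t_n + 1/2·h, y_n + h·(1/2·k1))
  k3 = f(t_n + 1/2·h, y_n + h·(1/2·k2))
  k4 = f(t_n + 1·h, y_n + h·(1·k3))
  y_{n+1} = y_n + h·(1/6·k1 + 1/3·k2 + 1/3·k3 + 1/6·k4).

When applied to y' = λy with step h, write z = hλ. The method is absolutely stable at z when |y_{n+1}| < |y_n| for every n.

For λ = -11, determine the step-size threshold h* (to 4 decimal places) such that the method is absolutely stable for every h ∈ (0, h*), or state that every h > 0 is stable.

On y'=λy, z=hλ:
  order 4, 4-stage ⇒ R(z)=1+z+z^2/2+z^3/6+z^4/24
  (e.g. R(-1.43)=0.27932, |R|=0.27932)

Solve |R(x)|<1 on ℝ⁻.
x=-1.43: |R|=0.2793
|R(-2.09)|=0.3675 |R(-1.99)|=0.3300 |R(-1.88)|=0.3003
Bisect:
  x_lo=-3.3659 |R|=2.2913  x_hi=-0.1850 |R|=0.8311
  mid=-1.77545 |R|=0.28191 →hi
  mid=-2.57068 |R|=0.72179 →hi
  mid=-2.96830 |R|=1.31284 →lo
  mid=-2.76949 |R|=0.97643 →hi
  mid=-2.86889 |R|=1.13353 →lo
  mid=-2.81919 |R|=1.05232 →lo
  mid=-2.79434 |R|=1.01372 →lo
  mid=-2.78191 |R|=0.99492 →hi
  mid=-2.78813 |R|=1.00428 →lo
  ...
  [-2.78541,-2.78521] ⇒ x*=-2.7853
So |R|<1 on (-2.7853, 0).

(-2.7853,0); λ=-11 ⇒ h* = 0.2532.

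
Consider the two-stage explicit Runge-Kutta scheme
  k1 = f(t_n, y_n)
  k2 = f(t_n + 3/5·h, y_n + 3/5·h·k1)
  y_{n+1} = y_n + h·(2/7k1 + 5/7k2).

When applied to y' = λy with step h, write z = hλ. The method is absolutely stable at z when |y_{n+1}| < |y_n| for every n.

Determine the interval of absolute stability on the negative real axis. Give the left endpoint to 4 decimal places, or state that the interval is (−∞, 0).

With y'=λy (z=hλ):
  k1=λy_n ⇒ h·k1=z·y_n;  k2=λ(1+3/5z)y_n ⇒ h·k2=z(1+3/5z)y_n
  y_{n+1}/y_n = 1 + 2/7z + 5/7z(1+3/5z) = 1 + z + 3/7z²
  ⇒ R(z) = 1 + z + 3/7z².

Find x<0 with |R(x)|<1.
x=-0.9: |R|=0.4471
R=1: x+3/7x²=0 ⇒ x=−7/3=-2.3333; min R=1−1/(4·3/7)=0.4167>−1
Confirm numerically:
  x=-2.218: |R|=0.89037 <1
  x=-1.674: |R|=0.52698 <1
  x=-1.382: |R|=0.43654 <1
  x=-1.036: |R|=0.42398 <1
  x=-2.794: |R|=1.55162 >1
  x=-2.725: |R|=1.45741 >1
  x=-2.723: |R|=1.45474 >1
So |R|<1 on (-2.3333, 0).

z∈(-2.3333,0).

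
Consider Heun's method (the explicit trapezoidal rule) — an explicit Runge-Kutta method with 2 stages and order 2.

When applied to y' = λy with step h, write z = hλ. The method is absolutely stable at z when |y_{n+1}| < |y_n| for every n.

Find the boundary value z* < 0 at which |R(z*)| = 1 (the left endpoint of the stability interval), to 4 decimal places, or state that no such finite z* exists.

z* = -2.0000.

Set f=λy, z=hλ:
  order 2, 2-stage ⇒ R(z)=1+z+z^2/2
  (e.g. R(-0.56)=0.59680, |R|=0.59680)

Boundary: |R(x)|=1, x<0.
x=-0.56: |R|=0.5968
|R(-1.95)|=0.9512 |R(-1.58)|=0.6682 |R(-1.13)|=0.5085
Bisect:
  x_lo=-2.8587 |R|=2.2273  x_hi=-0.2049 |R|=0.8161
  mid=-1.53178 |R|=0.64139 →hi
  mid=-2.19523 |R|=1.21428 →lo
  mid=-1.86350 |R|=0.87282 →hi
  mid=-2.02936 |R|=1.02979 →lo
  mid=-1.94643 |R|=0.94787 →hi
  mid=-1.98790 |R|=0.98797 →hi
  mid=-2.00863 |R|=1.00867 →lo
  mid=-1.99826 |R|=0.99827 →hi
  ...
  [-2.00005,-1.99988] ⇒ x*=-2.0000
Stable set (-2.0000, 0).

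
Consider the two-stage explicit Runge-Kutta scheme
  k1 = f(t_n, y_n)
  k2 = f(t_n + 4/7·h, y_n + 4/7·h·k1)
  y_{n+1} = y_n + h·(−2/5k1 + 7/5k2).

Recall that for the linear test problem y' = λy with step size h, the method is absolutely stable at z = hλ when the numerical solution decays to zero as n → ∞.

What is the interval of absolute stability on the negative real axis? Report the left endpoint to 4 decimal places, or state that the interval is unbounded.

(-1.2500, 0).

With y'=λy (z=hλ):
  k1=λy_n ⇒ h·k1=z·y_n;  k2=λ(1+4/7z)y_n ⇒ h·k2=z(1+4/7z)y_n
  y_{n+1}/y_n = 1 − 2/5z + 7/5z(1+4/7z) = 1 + z + 4/5z²
  R(z) = 1 + z + 4/5z².

Need |R(x)|<1, x<0.
x=-1.6: |R|=1.4480
R=1: x+4/5x²=0 ⇒ x=−5/4=-1.2500; min R=1−1/(4·4/5)=0.6875>−1
Confirm numerically:
  x=-1.133: |R|=0.89395 <1
  x=-0.794: |R|=0.71035 <1
  x=-0.628: |R|=0.68751 <1
  x=-1.601: |R|=1.44956 >1
  x=-1.271: |R|=1.02135 >1
Stable set (-1.2500, 0).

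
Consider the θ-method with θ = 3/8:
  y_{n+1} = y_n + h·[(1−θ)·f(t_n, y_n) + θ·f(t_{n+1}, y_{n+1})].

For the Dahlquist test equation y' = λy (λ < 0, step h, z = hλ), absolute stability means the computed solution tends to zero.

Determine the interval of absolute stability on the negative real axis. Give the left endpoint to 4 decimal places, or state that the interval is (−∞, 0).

Test eqn y'=λy, z=hλ:
  y_{n+1} = y_n + z·[5/8·y_n + 3/8·y_{n+1}] ⇒ (1 − 3/8z)y_{n+1} = (1 + 5/8z)y_n
  Hence R(z) = (1 + 5/8z)/(1 − 3/8z).

Need |R(x)|<1, x<0.
x=-1.25: |R|=0.1489
R=−1: 1+5/8x = −1+3/8x ⇒ -1/4x=2 ⇒ x=2/(-1/4)=-8.0000
Confirm numerically:
  x=-7.264: |R|=0.95059 <1
  x=-5.735: |R|=0.82027 <1
  x=-3.509: |R|=0.51519 <1
  x=-8.527: |R|=1.03139 >1
  x=-8.077: |R|=1.00478 >1
So |R|<1 on (-8.0000, 0).

z∈(-8.0000,0).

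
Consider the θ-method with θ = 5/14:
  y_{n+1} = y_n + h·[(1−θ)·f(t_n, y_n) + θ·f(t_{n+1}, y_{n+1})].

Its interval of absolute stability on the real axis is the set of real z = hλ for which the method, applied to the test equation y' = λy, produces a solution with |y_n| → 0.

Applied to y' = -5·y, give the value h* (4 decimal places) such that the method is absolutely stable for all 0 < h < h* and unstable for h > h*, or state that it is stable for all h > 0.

(-7.0000,0); λ=-5 ⇒ h* = (7)/5 = 1.4000.

On y'=λy, z=hλ:
  y_{n+1} = y_n + z·[9/14·y_n + 5/14·y_{n+1}] ⇒ (1 − 5/14z)y_{n+1} = (1 + 9/14z)y_n
  ⇒ R(z) = (1 + 9/14z)/(1 − 5/14z).

Need |R(x)|<1, x<0.
x=-1.13: |R|=0.1949
R=−1: 1+9/14x = −1+5/14x ⇒ -2/7x=2 ⇒ x=2/(-2/7)=-7.0000
Confirm numerically:
  x=-6.140: |R|=0.92304 <1
  x=-5.422: |R|=0.84646 <1
  x=-5.109: |R|=0.80872 <1
  x=-3.931: |R|=0.63524 <1
  x=-7.300: |R|=1.02376 >1
  x=-7.281: |R|=1.02230 >1
  x=-7.247: |R|=1.01967 >1
So |R|<1 on (-7.0000, 0).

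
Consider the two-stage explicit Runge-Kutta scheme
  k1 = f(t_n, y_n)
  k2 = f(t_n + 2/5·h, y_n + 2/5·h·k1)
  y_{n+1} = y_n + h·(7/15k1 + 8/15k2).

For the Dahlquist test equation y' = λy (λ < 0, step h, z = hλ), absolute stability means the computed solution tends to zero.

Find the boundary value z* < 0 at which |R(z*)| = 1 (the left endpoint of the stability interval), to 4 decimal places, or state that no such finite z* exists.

With y'=λy (z=hλ):
  k1=λy_n ⇒ h·k1=z·y_n;  k2=λ(1+2/5z)y_n ⇒ h·k2=z(1+2/5z)y_n
  y_{n+1}/y_n = 1 + 7/15z + 8/15z(1+2/5z) = 1 + z + 16/75z²
  ⇒ R(z) = 1 + z + 16/75z².

Solve |R(x)|<1 on ℝ⁻.
x=-0.54: |R|=0.5222
R=1: x+16/75x²=0 ⇒ x=−75/16=-4.6875; min R=1−1/(4·16/75)=-0.1719>−1
Confirm numerically:
  x=-3.774: |R|=0.26452 <1
  x=-3.726: |R|=0.23572 <1
  x=-3.072: |R|=0.05873 <1
  x=-4.815: |R|=1.13097 >1
  x=-4.739: |R|=1.05207 >1
Stable set (-4.6875, 0).

z* = -4.6875.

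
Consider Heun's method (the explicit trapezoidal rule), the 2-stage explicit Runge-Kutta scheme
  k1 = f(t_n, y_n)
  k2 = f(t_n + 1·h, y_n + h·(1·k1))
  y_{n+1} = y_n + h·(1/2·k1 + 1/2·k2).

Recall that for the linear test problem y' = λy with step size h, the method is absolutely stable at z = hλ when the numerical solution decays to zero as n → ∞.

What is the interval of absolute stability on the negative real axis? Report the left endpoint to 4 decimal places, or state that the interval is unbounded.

z∈(-2.0000,0).

Set f=λy, z=hλ:
  order 2, 2-stage ⇒ R(z)=1+z+z^2/2
  (e.g. R(-1.64)=0.70480, |R|=0.70480)

Need |R(x)|<1, x<0.
x=-1.64: |R|=0.7048
|R(-2.34)|=1.3978 |R(-1.62)|=0.6922 |R(-1.11)|=0.5060
Bisect:
  x_lo=-2.5105 |R|=1.6408  x_hi=-0.2640 |R|=0.7709
  mid=-1.38724 |R|=0.57498 →hi
  mid=-1.94887 |R|=0.95018 →hi
  mid=-2.22968 |R|=1.25606 →lo
  mid=-2.08928 |R|=1.09326 →lo
  mid=-2.01907 |R|=1.01925 →lo
  mid=-1.98397 |R|=0.98410 →hi
  mid=-2.00152 |R|=1.00152 →lo
  mid=-1.99275 |R|=0.99277 →hi
  ...
  [-2.00001,-1.99988] ⇒ x*=-2.0000
Interval (-2.0000, 0).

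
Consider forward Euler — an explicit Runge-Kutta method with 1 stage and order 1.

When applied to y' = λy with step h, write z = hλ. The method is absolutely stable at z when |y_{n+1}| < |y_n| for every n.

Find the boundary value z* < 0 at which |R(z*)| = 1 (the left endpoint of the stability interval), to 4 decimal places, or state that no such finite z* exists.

z* = -2.0000.

With y'=λy (z=hλ):
  order 1, 1-stage ⇒ R(z)=1+z
  (e.g. R(-0.33)=0.67000, |R|=0.67000)

Boundary: |R(x)|=1, x<0.
x=-0.33: |R|=0.6700
|R(-2.06)|=1.0600 |R(-1.72)|=0.7200 |R(-1.62)|=0.6200
Bisect:
  x_lo=-2.4115 |R|=1.4115  x_hi=-0.3625 |R|=0.6375
  mid=-1.38701 |R|=0.38701 →hi
  mid=-1.89924 |R|=0.89924 →hi
  mid=-2.15536 |R|=1.15536 →lo
  mid=-2.02730 |R|=1.02730 →lo
  mid=-1.96327 |R|=0.96327 →hi
  mid=-1.99529 |R|=0.99529 →hi
  mid=-2.01129 |R|=1.01129 →lo
  mid=-2.00329 |R|=1.00329 →lo
  mid=-1.99929 |R|=0.99929 →hi
  ...
  [-2.00004,-1.99991] ⇒ x*=-2.0000
So |R|<1 on (-2.0000, 0).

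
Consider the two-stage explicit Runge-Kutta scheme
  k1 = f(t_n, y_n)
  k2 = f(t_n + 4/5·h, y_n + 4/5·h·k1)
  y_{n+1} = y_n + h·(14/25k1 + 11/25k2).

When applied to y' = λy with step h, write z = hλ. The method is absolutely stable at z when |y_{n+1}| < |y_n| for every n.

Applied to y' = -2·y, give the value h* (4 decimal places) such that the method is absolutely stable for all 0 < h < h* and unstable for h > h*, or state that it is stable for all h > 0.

(-2.8409,0); λ=-2 ⇒ h* = (125/44)/2 = 1.4205.

With y'=λy (z=hλ):
  k1=λy_n ⇒ h·k1=z·y_n;  k2=λ(1+4/5z)y_n ⇒ h·k2=z(1+4/5z)y_n
  y_{n+1}/y_n = 1 + 14/25z + 11/25z(1+4/5z) = 1 + z + 44/125z²
  Hence R(z) = 1 + z + 44/125z².

Solve |R(x)|<1 on ℝ⁻.
x=-1.04: |R|=0.3407
R=1: x+44/125x²=0 ⇒ x=−125/44=-2.8409; min R=1−1/(4·44/125)=0.2898>−1
Confirm numerically:
  x=-2.730: |R|=0.89342 <1
  x=-1.983: |R|=0.40117 <1
  x=-1.456: |R|=0.29022 <1
  x=-3.214: |R|=1.42209 >1
  x=-2.928: |R|=1.08976 >1
So |R|<1 on (-2.8409, 0).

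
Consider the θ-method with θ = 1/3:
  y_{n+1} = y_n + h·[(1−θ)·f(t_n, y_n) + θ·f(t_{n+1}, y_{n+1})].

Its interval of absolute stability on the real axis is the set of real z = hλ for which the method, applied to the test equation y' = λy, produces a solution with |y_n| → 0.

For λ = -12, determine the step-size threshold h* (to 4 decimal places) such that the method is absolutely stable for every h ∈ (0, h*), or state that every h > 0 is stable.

On y'=λy, z=hλ:
  y_{n+1} = y_n + z·[2/3·y_n + 1/3·y_{n+1}] ⇒ (1 − 1/3z)y_{n+1} = (1 + 2/3z)y_n
  so R(z) = (1 + 2/3z)/(1 − 1/3z).

Solve |R(x)|<1 on ℝ⁻.
x=-0.63: |R|=0.4793
R=−1: 1+2/3x = −1+1/3x ⇒ -1/3x=2 ⇒ x=2/(-1/3)=-6.0000
Confirm numerically:
  x=-3.906: |R|=0.69679 <1
  x=-3.428: |R|=0.59988 <1
  x=-2.981: |R|=0.49523 <1
  x=-2.456: |R|=0.35044 <1
  x=-6.280: |R|=1.03017 >1
  x=-6.227: |R|=1.02460 >1
  x=-6.097: |R|=1.01066 >1
So |R|<1 on (-6.0000, 0).

(-6.0000,0); λ=-12 ⇒ h* = (6)/12 = 0.5000.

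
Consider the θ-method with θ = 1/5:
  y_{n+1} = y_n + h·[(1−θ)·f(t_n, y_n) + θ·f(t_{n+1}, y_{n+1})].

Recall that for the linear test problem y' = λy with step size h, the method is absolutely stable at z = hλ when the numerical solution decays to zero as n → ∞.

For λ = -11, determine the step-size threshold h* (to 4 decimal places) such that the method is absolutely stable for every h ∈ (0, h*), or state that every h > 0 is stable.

(-3.3333,0); λ=-11 ⇒ h* = (10/3)/11 = 0.3030.

Test eqn y'=λy, z=hλ:
  y_{n+1} = y_n + z·[4/5·y_n + 1/5·y_{n+1}] ⇒ (1 − 1/5z)y_{n+1} = (1 + 4/5z)y_n
  R(z) = (1 + 4/5z)/(1 − 1/5z).

Solve |R(x)|<1 on ℝ⁻.
x=-1.17: |R|=0.0519
R=−1: 1+4/5x = −1+1/5x ⇒ -3/5x=2 ⇒ x=2/(-3/5)=-3.3333
Confirm numerically:
  x=-3.080: |R|=0.90594 <1
  x=-2.170: |R|=0.51325 <1
  x=-2.164: |R|=0.51033 <1
  x=-1.950: |R|=0.40288 <1
  x=-3.791: |R|=1.15618 >1
  x=-3.445: |R|=1.03967 >1
So |R|<1 on (-3.3333, 0).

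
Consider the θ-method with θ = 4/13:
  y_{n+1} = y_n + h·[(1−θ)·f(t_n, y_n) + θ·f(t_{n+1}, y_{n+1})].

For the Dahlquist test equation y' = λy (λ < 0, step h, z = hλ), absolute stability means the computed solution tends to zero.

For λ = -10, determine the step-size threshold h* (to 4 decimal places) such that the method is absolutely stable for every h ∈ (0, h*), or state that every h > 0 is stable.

(-5.2000,0); λ=-10 ⇒ h* = (26/5)/10 = 0.5200.

On y'=λy, z=hλ:
  y_{n+1} = y_n + z·[9/13·y_n + 4/13·y_{n+1}] ⇒ (1 − 4/13z)y_{n+1} = (1 + 9/13z)y_n
  R(z) = (1 + 9/13z)/(1 − 4/13z).

Find x<0 with |R(x)|<1.
x=-1.64: |R|=0.0900
R=−1: 1+9/13x = −1+4/13x ⇒ -5/13x=2 ⇒ x=2/(-5/13)=-5.2000
Confirm numerically:
  x=-3.986: |R|=0.79028 <1
  x=-2.920: |R|=0.53809 <1
  x=-2.870: |R|=0.52410 <1
  x=-5.495: |R|=1.04217 >1
  x=-5.286: |R|=1.01259 >1
Interval (-5.2000, 0).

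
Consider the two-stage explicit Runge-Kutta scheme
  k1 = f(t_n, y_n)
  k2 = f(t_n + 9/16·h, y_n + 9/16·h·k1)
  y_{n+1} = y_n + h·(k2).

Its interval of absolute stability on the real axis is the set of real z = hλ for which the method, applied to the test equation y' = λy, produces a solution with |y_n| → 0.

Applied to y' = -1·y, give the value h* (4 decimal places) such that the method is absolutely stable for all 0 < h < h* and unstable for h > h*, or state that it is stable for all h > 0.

(-1.7778,0); λ=-1 ⇒ h* = (16/9)/1 = 1.7778.

On y'=λy, z=hλ:
  k1=λy_n ⇒ h·k1=z·y_n;  k2=λ(1+9/16z)y_n ⇒ h·k2=z(1+9/16z)y_n
  y_{n+1}/y_n = 1 + z(1+9/16z) = 1 + z + 9/16z²
  so R(z) = 1 + z + 9/16z².

Boundary: |R(x)|=1, x<0.
x=-1.29: |R|=0.6461
R=1: x+9/16x²=0 ⇒ x=−16/9=-1.7778; min R=1−1/(4·9/16)=0.5556>−1
Confirm numerically:
  x=-1.668: |R|=0.89700 <1
  x=-1.534: |R|=0.78965 <1
  x=-0.807: |R|=0.55933 <1
  x=-2.374: |R|=1.79618 >1
  x=-2.204: |R|=1.52841 >1
  x=-1.895: |R|=1.12495 >1
So |R|<1 on (-1.7778, 0).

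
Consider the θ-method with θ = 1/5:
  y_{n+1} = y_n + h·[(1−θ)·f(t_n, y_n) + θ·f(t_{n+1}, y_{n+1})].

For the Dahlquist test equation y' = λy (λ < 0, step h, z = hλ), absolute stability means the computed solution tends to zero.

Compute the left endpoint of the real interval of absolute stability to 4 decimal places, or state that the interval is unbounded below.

Test eqn y'=λy, z=hλ:
  y_{n+1} = y_n + z·[4/5·y_n + 1/5·y_{n+1}] ⇒ (1 − 1/5z)y_{n+1} = (1 + 4/5z)y_n
  ⇒ R(z) = (1 + 4/5z)/(1 − 1/5z).

Find x<0 with |R(x)|<1.
x=-0.58: |R|=0.4803
R=−1: 1+4/5x = −1+1/5x ⇒ -3/5x=2 ⇒ x=2/(-3/5)=-3.3333
Confirm numerically:
  x=-2.532: |R|=0.68083 <1
  x=-2.243: |R|=0.54839 <1
  x=-1.957: |R|=0.40650 <1
  x=-1.787: |R|=0.31649 <1
  x=-3.589: |R|=1.08930 >1
  x=-3.389: |R|=1.01991 >1
Interval (-3.3333, 0).

left endpoint -3.3333.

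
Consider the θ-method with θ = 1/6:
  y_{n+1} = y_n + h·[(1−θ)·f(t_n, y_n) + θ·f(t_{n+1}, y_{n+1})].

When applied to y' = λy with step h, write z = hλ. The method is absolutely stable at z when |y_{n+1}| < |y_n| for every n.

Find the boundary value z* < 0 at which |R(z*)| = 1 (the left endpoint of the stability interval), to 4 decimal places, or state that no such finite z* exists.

z* = -3.0000.

Test eqn y'=λy, z=hλ:
  y_{n+1} = y_n + z·[5/6·y_n + 1/6·y_{n+1}] ⇒ (1 − 1/6z)y_{n+1} = (1 + 5/6z)y_n
  R(z) = (1 + 5/6z)/(1 − 1/6z).

Find x<0 with |R(x)|<1.
x=-1.09: |R|=0.0776
R=−1: 1+5/6x = −1+1/6x ⇒ -2/3x=2 ⇒ x=2/(-2/3)=-3.0000
Confirm numerically:
  x=-2.875: |R|=0.94366 <1
  x=-2.547: |R|=0.78800 <1
  x=-1.985: |R|=0.49155 <1
  x=-1.887: |R|=0.43553 <1
  x=-3.518: |R|=1.21769 >1
  x=-3.202: |R|=1.08781 >1
  x=-3.085: |R|=1.03742 >1
So |R|<1 on (-3.0000, 0).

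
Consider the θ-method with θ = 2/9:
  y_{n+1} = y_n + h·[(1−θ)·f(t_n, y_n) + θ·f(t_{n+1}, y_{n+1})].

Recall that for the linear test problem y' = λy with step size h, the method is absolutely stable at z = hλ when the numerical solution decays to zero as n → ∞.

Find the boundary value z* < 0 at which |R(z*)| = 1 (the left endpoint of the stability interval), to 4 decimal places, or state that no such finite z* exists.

z* = -3.6000.

On y'=λy, z=hλ:
  y_{n+1} = y_n + z·[7/9·y_n + 2/9·y_{n+1}] ⇒ (1 − 2/9z)y_{n+1} = (1 + 7/9z)y_n
  ⇒ R(z) = (1 + 7/9z)/(1 − 2/9z).

Solve |R(x)|<1 on ℝ⁻.
x=-1.05: |R|=0.1486
R=−1: 1+7/9x = −1+2/9x ⇒ -5/9x=2 ⇒ x=2/(-5/9)=-3.6000
Confirm numerically:
  x=-3.167: |R|=0.85881 <1
  x=-2.781: |R|=0.71879 <1
  x=-1.507: |R|=0.12893 <1
  x=-4.059: |R|=1.13407 >1
  x=-3.920: |R|=1.09501 >1
Interval (-3.6000, 0).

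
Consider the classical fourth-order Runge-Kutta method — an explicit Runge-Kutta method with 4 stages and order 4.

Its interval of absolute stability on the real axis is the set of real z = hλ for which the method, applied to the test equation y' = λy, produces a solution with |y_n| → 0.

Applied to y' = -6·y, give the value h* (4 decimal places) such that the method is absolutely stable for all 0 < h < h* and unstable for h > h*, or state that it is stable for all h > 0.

With y'=λy (z=hλ):
  order 4, 4-stage ⇒ R(z)=1+z+z^2/2+z^3/6+z^4/24
  (e.g. R(-1.12)=0.33861, |R|=0.33861)

Solve |R(x)|<1 on ℝ⁻.
x=-1.12: |R|=0.3386
|R(-2.37)|=0.5343 |R(-1.56)|=0.2708 |R(-1.25)|=0.3075
Bisect:
  x_lo=-3.3865 |R|=2.3550  x_hi=-0.0676 |R|=0.9347
  mid=-1.72704 |R|=0.27644 →hi
  mid=-2.55679 |R|=0.70671 →hi
  mid=-2.97166 |R|=1.31931 →lo
  mid=-2.76422 |R|=0.96869 →hi
  mid=-2.86794 |R|=1.13192 →lo
  mid=-2.81608 |R|=1.04742 →lo
  mid=-2.79015 |R|=1.00735 →lo
  mid=-2.77719 |R|=0.98784 →hi
  ...
  [-2.78549,-2.78529] ⇒ x*=-2.7853
Stable set (-2.7853, 0).

(-2.7853,0); λ=-6 ⇒ h* = 0.4642.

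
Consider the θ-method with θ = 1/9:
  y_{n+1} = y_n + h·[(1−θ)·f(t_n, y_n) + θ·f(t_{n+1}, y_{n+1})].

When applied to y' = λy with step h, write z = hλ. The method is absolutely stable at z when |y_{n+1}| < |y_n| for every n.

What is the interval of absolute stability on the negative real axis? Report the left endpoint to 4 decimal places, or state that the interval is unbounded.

z∈(-2.5714,0).

Test eqn y'=λy, z=hλ:
  y_{n+1} = y_n + z·[8/9·y_n + 1/9·y_{n+1}] ⇒ (1 − 1/9z)y_{n+1} = (1 + 8/9z)y_n
  Hence R(z) = (1 + 8/9z)/(1 − 1/9z).

Need |R(x)|<1, x<0.
x=-1.03: |R|=0.0758
R=−1: 1+8/9x = −1+1/9x ⇒ -7/9x=2 ⇒ x=2/(-7/9)=-2.5714
Confirm numerically:
  x=-2.186: |R|=0.75881 <1
  x=-1.912: |R|=0.57698 <1
  x=-1.615: |R|=0.36929 <1
  x=-2.983: |R|=1.24042 >1
  x=-2.688: |R|=1.06982 >1
Interval (-2.5714, 0).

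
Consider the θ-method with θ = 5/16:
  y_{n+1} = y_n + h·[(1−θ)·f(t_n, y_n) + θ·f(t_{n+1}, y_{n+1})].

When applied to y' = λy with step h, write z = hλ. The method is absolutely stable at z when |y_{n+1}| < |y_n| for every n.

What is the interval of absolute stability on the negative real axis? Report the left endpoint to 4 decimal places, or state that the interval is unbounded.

(-5.3333, 0).

Test eqn y'=λy, z=hλ:
  y_{n+1} = y_n + z·[11/16·y_n + 5/16·y_{n+1}] ⇒ (1 − 5/16z)y_{n+1} = (1 + 11/16z)y_n
  ⇒ R(z) = (1 + 11/16z)/(1 − 5/16z).

Find x<0 with |R(x)|<1.
x=-1.24: |R|=0.1063
R=−1: 1+11/16x = −1+5/16x ⇒ -3/8x=2 ⇒ x=2/(-3/8)=-5.3333
Confirm numerically:
  x=-4.735: |R|=0.90951 <1
  x=-3.954: |R|=0.76863 <1
  x=-2.924: |R|=0.52789 <1
  x=-2.897: |R|=0.52049 <1
  x=-5.808: |R|=1.06323 >1
  x=-5.790: |R|=1.06096 >1
So |R|<1 on (-5.3333, 0).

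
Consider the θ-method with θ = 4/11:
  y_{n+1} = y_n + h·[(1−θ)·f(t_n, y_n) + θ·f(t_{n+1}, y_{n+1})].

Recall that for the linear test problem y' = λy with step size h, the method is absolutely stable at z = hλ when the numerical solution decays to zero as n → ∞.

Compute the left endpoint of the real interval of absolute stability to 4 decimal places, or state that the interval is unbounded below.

left endpoint -7.3333.

Set f=λy, z=hλ:
  y_{n+1} = y_n + z·[7/11·y_n + 4/11·y_{n+1}] ⇒ (1 − 4/11z)y_{n+1} = (1 + 7/11z)y_n
  Hence R(z) = (1 + 7/11z)/(1 − 4/11z).

Boundary: |R(x)|=1, x<0.
x=-0.65: |R|=0.4743
R=−1: 1+7/11x = −1+4/11x ⇒ -3/11x=2 ⇒ x=2/(-3/11)=-7.3333
Confirm numerically:
  x=-6.154: |R|=0.90066 <1
  x=-5.309: |R|=0.81161 <1
  x=-5.184: |R|=0.79682 <1
  x=-7.929: |R|=1.04183 >1
  x=-7.489: |R|=1.01140 >1
Interval (-7.3333, 0).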